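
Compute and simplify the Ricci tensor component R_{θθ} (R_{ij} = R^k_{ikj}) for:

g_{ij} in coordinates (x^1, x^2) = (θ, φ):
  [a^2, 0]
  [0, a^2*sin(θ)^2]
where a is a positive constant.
Non-zero Christoffel symbols (Γ^k_{ij} = Γ^k_{ji}):
Γ^θ_{φ φ} = -sin(2*θ)/2
Γ^φ_{θ φ} = 1/tan(θ)
R^θ_{θ θ θ} = 0 (a repeated index in an antisymmetric pair)
R^φ_{θ φ θ} = ∂_φ Γ^φ_{θ θ} - ∂_θ Γ^φ_{θ φ} + Γ^φ_{φ m} Γ^m_{θ θ} - Γ^φ_{θ m} Γ^m_{θ φ}
  = (0) - (-1/sin(θ)^2) + (0) - (1/tan(θ)^2) = 1
R_{θθ} = R^θ_{θ θ θ} + R^φ_{θ φ θ} = (0) + (1) = 1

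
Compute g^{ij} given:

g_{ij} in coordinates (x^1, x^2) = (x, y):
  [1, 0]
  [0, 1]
The metric is diagonal, so g^{ij} is diagonal with entries 1/g_{ii}: diag(1, 1).
g^{ij}:
  [1, 0]
  [0, 1]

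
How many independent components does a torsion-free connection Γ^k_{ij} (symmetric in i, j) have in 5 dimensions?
Γ^k_{ij} has n choices for the upper index and n(n+1)/2 independent symmetric lower index pairs.
Total = 5 × 5×6/2 = 5 × 15 = 75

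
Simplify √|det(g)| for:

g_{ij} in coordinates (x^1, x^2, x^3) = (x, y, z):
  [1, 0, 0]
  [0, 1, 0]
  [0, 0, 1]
det(g) = 1
√|det(g)| = 1
Volume element: dV = 1 dx dy dz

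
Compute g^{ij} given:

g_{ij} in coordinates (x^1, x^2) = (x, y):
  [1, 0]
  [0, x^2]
The metric is diagonal, so g^{ij} is diagonal with entries 1/g_{ii}: diag(1, 1/(x^2)).
g^{ij}:
  [1, 0]
  [0, 1/x^2]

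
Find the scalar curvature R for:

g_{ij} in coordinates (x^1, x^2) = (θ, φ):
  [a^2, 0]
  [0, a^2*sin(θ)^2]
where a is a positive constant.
Non-zero Christoffel symbols (Γ^k_{ij} = Γ^k_{ji}):
Γ^θ_{φ φ} = -sin(2*θ)/2
Γ^φ_{θ φ} = 1/tan(θ)
Ricci tensor (R_{ij} = R^k_{ikj}): R_{θθ} = 1, R_{θφ} = 0, R_{φφ} = sin(θ)^2
Inverse metric: g^{θθ} = 1/a^2, g^{φφ} = 1/(a^2*sin(θ)^2)
R = g^{ij} R_{ij} = (1/a^2)(1) + (1/(a^2*sin(θ)^2))(sin(θ)^2) = 2/a^2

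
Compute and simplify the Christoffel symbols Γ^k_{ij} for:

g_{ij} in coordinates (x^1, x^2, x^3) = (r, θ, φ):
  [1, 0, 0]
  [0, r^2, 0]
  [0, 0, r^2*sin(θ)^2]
Using Γ^k_{ij} = (1/2) g^{km} (∂_i g_{mj} + ∂_j g_{mi} - ∂_m g_{ij}); the metric is diagonal, so only the m = k term contributes.
Non-zero symbols (using the symmetry Γ^k_{ij} = Γ^k_{ji}):
Γ^r_{θ θ} = (1/2) g^{rr} (∂_θ g_{rθ} + ∂_θ g_{rθ} - ∂_r g_{θθ}) = (1/2)(1)((0) + (0) - (2*r)) = -r
Γ^r_{φ φ} = (1/2) g^{rr} (∂_φ g_{rφ} + ∂_φ g_{rφ} - ∂_r g_{φφ}) = (1/2)(1)((0) + (0) - (2*r*sin(θ)^2)) = -r*sin(θ)^2
Γ^θ_{r θ} = (1/2) g^{θθ} (∂_r g_{θθ} + ∂_θ g_{θr} - ∂_θ g_{rθ}) = (1/2)(1/r^2)((2*r) + (0) - (0)) = 1/r
Γ^θ_{φ φ} = (1/2) g^{θθ} (∂_φ g_{θφ} + ∂_φ g_{θφ} - ∂_θ g_{φφ}) = (1/2)(1/r^2)((0) + (0) - (r^2*sin(2*θ))) = -sin(2*θ)/2
Γ^φ_{r φ} = (1/2) g^{φφ} (∂_r g_{φφ} + ∂_φ g_{φr} - ∂_φ g_{rφ}) = (1/2)(1/(r^2*sin(θ)^2))((2*r*sin(θ)^2) + (0) - (0)) = 1/r
Γ^φ_{θ φ} = (1/2) g^{φφ} (∂_θ g_{φφ} + ∂_φ g_{φθ} - ∂_φ g_{θφ}) = (1/2)(1/(r^2*sin(θ)^2))((r^2*sin(2*θ)) + (0) - (0)) = 1/tan(θ)
All other Christoffel symbols are zero.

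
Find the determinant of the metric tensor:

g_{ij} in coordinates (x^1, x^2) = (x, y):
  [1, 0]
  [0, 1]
For a 2×2 metric: det(g) = g_{11}·g_{22} - g_{12}·g_{21}
= (1)·(1) - (0)·(0)
= 1 - 0
det(g) = 1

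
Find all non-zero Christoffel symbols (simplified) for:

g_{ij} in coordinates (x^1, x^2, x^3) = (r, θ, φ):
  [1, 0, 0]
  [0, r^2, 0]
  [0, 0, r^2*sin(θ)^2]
Using Γ^k_{ij} = (1/2) g^{km} (∂_i g_{mj} + ∂_j g_{mi} - ∂_m g_{ij}); the metric is diagonal, so only the m = k term contributes.
Non-zero symbols (using the symmetry Γ^k_{ij} = Γ^k_{ji}):
Γ^r_{θ θ} = (1/2) g^{rr} (∂_θ g_{rθ} + ∂_θ g_{rθ} - ∂_r g_{θθ}) = (1/2)(1)((0) + (0) - (2*r)) = -r
Γ^r_{φ φ} = (1/2) g^{rr} (∂_φ g_{rφ} + ∂_φ g_{rφ} - ∂_r g_{φφ}) = (1/2)(1)((0) + (0) - (2*r*sin(θ)^2)) = -r*sin(θ)^2
Γ^θ_{r θ} = (1/2) g^{θθ} (∂_r g_{θθ} + ∂_θ g_{θr} - ∂_θ g_{rθ}) = (1/2)(1/r^2)((2*r) + (0) - (0)) = 1/r
Γ^θ_{φ φ} = (1/2) g^{θθ} (∂_φ g_{θφ} + ∂_φ g_{θφ} - ∂_θ g_{φφ}) = (1/2)(1/r^2)((0) + (0) - (r^2*sin(2*θ))) = -sin(2*θ)/2
Γ^φ_{r φ} = (1/2) g^{φφ} (∂_r g_{φφ} + ∂_φ g_{φr} - ∂_φ g_{rφ}) = (1/2)(1/(r^2*sin(θ)^2))((2*r*sin(θ)^2) + (0) - (0)) = 1/r
Γ^φ_{θ φ} = (1/2) g^{φφ} (∂_θ g_{φφ} + ∂_φ g_{φθ} - ∂_φ g_{θφ}) = (1/2)(1/(r^2*sin(θ)^2))((r^2*sin(2*θ)) + (0) - (0)) = 1/tan(θ)
All other Christoffel symbols are zero.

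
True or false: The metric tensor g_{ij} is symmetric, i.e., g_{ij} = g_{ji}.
By definition the metric is a symmetric bilinear form, g_{ij} = g_{ji}.
True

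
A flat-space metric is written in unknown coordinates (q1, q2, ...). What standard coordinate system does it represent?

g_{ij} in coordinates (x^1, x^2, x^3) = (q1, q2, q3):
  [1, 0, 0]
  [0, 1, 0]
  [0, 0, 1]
All components are constant and the metric is the identity, i.e. orthonormal rectilinear coordinates.
Cartesian (3D) coordinates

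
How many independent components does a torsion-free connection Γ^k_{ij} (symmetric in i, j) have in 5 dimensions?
Γ^k_{ij} has n choices for the upper index and n(n+1)/2 independent symmetric lower index pairs.
Total = 5 × 5×6/2 = 5 × 15 = 75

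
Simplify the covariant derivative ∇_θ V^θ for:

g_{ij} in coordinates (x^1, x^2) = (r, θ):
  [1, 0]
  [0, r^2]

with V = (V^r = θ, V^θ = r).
Non-zero Christoffel symbols:
Γ^r_{θ θ} = -r
Γ^θ_{r θ} = 1/r
∇_θ V^θ = ∂_θ V^θ + Γ^θ_{θ j} V^j
  = (0) + (1/r)(θ) + (0)(r)
  = θ/r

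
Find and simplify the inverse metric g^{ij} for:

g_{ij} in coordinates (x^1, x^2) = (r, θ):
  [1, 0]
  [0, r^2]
The metric is diagonal, so g^{ij} is diagonal with entries 1/g_{ii}: diag(1, 1/(r^2)).
g^{ij}:
  [1, 0]
  [0, 1/r^2]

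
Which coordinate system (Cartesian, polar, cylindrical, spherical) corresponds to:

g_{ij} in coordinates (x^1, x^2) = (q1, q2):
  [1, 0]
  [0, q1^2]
The line element ds^2 = dq1^2 + q1^2 dq2^2 is dr^2 + r^2 dθ^2 with q1 = r, q2 = θ.
polar coordinates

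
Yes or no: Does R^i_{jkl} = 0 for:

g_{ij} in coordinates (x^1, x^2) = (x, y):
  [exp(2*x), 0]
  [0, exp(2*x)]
Non-zero Christoffel symbols:
Γ^x_{x x} = 1
Γ^x_{y y} = -1
Γ^y_{x y} = 1
Ricci tensor: R_{xx} = 0, R_{xy} = 0, R_{yy} = 0
All R_{ij} vanish; in 2 dimensions the Riemann tensor is fully determined by the Ricci tensor, so R^i_{jkl} = 0: the metric is flat (curvilinear coordinates on flat space).
Yes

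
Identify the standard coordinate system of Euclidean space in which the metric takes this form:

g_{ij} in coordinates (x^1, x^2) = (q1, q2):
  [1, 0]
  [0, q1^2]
The line element ds^2 = dq1^2 + q1^2 dq2^2 is dr^2 + r^2 dθ^2 with q1 = r, q2 = θ.
polar coordinates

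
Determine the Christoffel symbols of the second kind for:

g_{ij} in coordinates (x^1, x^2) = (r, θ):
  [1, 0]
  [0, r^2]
Using Γ^k_{ij} = (1/2) g^{km} (∂_i g_{mj} + ∂_j g_{mi} - ∂_m g_{ij}); the metric is diagonal, so only the m = k term contributes.
Non-zero symbols (using the symmetry Γ^k_{ij} = Γ^k_{ji}):
Γ^r_{θ θ} = (1/2) g^{rr} (∂_θ g_{rθ} + ∂_θ g_{rθ} - ∂_r g_{θθ}) = (1/2)(1)((0) + (0) - (2*r)) = -r
Γ^θ_{r θ} = (1/2) g^{θθ} (∂_r g_{θθ} + ∂_θ g_{θr} - ∂_θ g_{rθ}) = (1/2)(1/r^2)((2*r) + (0) - (0)) = 1/r
All other Christoffel symbols are zero.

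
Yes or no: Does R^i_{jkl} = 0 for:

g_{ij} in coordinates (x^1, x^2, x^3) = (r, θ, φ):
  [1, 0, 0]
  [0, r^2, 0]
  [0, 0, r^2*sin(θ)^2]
Non-zero Christoffel symbols:
Γ^r_{θ θ} = -r
Γ^r_{φ φ} = -r*sin(θ)^2
Γ^θ_{r θ} = 1/r
Γ^θ_{φ φ} = -sin(2*θ)/2
Γ^φ_{r φ} = 1/r
Γ^φ_{θ φ} = 1/tan(θ)
Ricci tensor: R_{rr} = 0, R_{rθ} = 0, R_{rφ} = 0, R_{θθ} = 0, R_{θφ} = 0, R_{φφ} = 0
All R_{ij} vanish; in 3 dimensions the Riemann tensor is fully determined by the Ricci tensor, so R^i_{jkl} = 0: the metric is flat (curvilinear coordinates on flat space).
Yes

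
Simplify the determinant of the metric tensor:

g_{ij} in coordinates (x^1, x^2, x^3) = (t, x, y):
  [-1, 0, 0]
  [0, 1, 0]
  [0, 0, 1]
Diagonal metric: det(g) = g_{11}·g_{22}·g_{33}
= (-1)·(1)·(1)
det(g) = -1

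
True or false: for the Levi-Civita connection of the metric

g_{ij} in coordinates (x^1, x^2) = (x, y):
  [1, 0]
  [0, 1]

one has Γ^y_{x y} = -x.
Γ^y_{x y} = (1/2) g^{yy} (∂_x g_{yy} + ∂_y g_{yx} - ∂_y g_{xy}) = (1/2)(1)((0) + (0) - (0)) = 0
This differs from the proposed value -x.
False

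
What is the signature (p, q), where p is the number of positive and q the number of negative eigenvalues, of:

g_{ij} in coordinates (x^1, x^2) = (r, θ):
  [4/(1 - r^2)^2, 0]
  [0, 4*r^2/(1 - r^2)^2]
The metric is diagonal, so its eigenvalues are the diagonal entries: 4/(1 - r^2)^2, 4*r^2/(1 - r^2)^2 (at a generic point, where coordinate-dependent entries are positive).
2 positive, 0 negative.
(2, 0) - Riemannian (positive definite)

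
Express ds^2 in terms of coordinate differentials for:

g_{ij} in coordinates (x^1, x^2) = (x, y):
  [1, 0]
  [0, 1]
ds^2 = g_{ij} dx^i dx^j; only the non-zero components contribute.
ds^2 = dx^2 + dy^2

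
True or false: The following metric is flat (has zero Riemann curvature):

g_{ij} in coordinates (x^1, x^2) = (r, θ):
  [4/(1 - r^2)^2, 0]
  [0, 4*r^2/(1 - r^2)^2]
Non-zero Christoffel symbols:
Γ^r_{r r} = 2*r/(1 - r^2)
Γ^r_{θ θ} = (r^3 + r)/(r^2 - 1)
Γ^θ_{r θ} = (-r^2 - 1)/(r^3 - r)
Ricci tensor: R_{rr} = -4/(r^2 - 1)^2, R_{rθ} = 0, R_{θθ} = -4*r^2/(r^2 - 1)^2
The Ricci tensor is non-zero, so the Riemann tensor is non-zero: not flat.
False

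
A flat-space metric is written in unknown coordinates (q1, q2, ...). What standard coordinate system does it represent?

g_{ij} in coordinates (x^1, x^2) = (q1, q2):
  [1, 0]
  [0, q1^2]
The line element ds^2 = dq1^2 + q1^2 dq2^2 is dr^2 + r^2 dθ^2 with q1 = r, q2 = θ.
polar coordinates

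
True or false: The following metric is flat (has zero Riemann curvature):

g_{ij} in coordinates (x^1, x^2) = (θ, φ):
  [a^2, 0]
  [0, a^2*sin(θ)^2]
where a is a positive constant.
Non-zero Christoffel symbols:
Γ^θ_{φ φ} = -sin(2*θ)/2
Γ^φ_{θ φ} = 1/tan(θ)
Ricci tensor: R_{θθ} = 1, R_{θφ} = 0, R_{φφ} = sin(θ)^2
The Ricci tensor is non-zero, so the Riemann tensor is non-zero: not flat.
False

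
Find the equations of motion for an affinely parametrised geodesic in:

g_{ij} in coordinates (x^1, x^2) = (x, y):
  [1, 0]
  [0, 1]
Geodesic equation: d^2x^k/dλ^2 + Γ^k_{ij} (dx^i/dλ)(dx^j/dλ) = 0.
All Christoffel symbols vanish, so the geodesics are straight lines:
d^2x/dλ^2 = 0
d^2y/dλ^2 = 0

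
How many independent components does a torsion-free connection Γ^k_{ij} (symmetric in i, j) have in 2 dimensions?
Γ^k_{ij} has n choices for the upper index and n(n+1)/2 independent symmetric lower index pairs.
Total = 2 × 2×3/2 = 2 × 3 = 6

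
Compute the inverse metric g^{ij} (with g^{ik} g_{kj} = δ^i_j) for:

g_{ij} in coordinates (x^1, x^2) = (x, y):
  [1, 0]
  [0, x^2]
The metric is diagonal, so g^{ij} is diagonal with entries 1/g_{ii}: diag(1, 1/(x^2)).
g^{ij}:
  [1, 0]
  [0, 1/x^2]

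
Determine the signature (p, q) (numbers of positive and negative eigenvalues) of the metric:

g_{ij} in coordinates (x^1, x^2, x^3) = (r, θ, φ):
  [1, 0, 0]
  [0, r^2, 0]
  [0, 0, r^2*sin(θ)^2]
The metric is diagonal, so its eigenvalues are the diagonal entries: 1, r^2, r^2*sin(θ)^2 (at a generic point, where coordinate-dependent entries are positive).
3 positive, 0 negative.
(3, 0) - Riemannian (positive definite)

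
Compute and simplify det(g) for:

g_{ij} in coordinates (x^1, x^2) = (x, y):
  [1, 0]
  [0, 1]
For a 2×2 metric: det(g) = g_{11}·g_{22} - g_{12}·g_{21}
= (1)·(1) - (0)·(0)
= 1 - 0
det(g) = 1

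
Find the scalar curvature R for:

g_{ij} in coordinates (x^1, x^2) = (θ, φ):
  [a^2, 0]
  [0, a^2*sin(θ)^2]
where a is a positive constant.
Non-zero Christoffel symbols (Γ^k_{ij} = Γ^k_{ji}):
Γ^θ_{φ φ} = -sin(2*θ)/2
Γ^φ_{θ φ} = 1/tan(θ)
Ricci tensor (R_{ij} = R^k_{ikj}): R_{θθ} = 1, R_{θφ} = 0, R_{φφ} = sin(θ)^2
Inverse metric: g^{θθ} = 1/a^2, g^{φφ} = 1/(a^2*sin(θ)^2)
R = g^{ij} R_{ij} = (1/a^2)(1) + (1/(a^2*sin(θ)^2))(sin(θ)^2) = 2/a^2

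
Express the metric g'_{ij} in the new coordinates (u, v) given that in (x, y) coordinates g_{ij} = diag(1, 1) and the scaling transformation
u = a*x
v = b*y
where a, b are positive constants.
Invert the transformation: x = u/a, y = v/b
g'_{ij} = (∂x^k/∂x'^i)(∂x^l/∂x'^j) g_{kl}; with g_{kl} = δ_{kl} this is Σ_k (∂x^k/∂x'^i)(∂x^k/∂x'^j).
Jacobian: ∂x/∂u = 1/a, ∂x/∂v = 0, ∂y/∂u = 0, ∂y/∂v = 1/b
g'_{uu} = (1/a)(1/a) + (0)(0) = 1/a^2
g'_{uv} = (1/a)(0) + (0)(1/b) = 0
g'_{vv} = (0)(0) + (1/b)(1/b) = 1/b^2
g'_{ij} = diag(1/a^2, 1/b^2)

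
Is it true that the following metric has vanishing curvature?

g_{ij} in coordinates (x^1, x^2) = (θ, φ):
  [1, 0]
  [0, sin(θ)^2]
Non-zero Christoffel symbols:
Γ^θ_{φ φ} = -sin(2*θ)/2
Γ^φ_{θ φ} = 1/tan(θ)
Ricci tensor: R_{θθ} = 1, R_{θφ} = 0, R_{φφ} = sin(θ)^2
The Ricci tensor is non-zero, so the Riemann tensor is non-zero: not flat.
No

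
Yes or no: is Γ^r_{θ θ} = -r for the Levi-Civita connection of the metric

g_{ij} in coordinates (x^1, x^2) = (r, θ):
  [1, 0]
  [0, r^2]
Γ^r_{θ θ} = (1/2) g^{rr} (∂_θ g_{rθ} + ∂_θ g_{rθ} - ∂_r g_{θθ}) = (1/2)(1)((0) + (0) - (2*r)) = -r
This equals the proposed value -r.
Yes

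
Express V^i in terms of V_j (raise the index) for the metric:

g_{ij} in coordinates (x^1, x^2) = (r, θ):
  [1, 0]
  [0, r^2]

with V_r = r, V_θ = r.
Inverse metric (diagonal): g^{rr} = 1, g^{θθ} = 1/r^2
V^i = g^{ij} V_j:
V^r = (1)(r) + (0)(r) = r
V^θ = (0)(r) + (1/r^2)(r) = 1/r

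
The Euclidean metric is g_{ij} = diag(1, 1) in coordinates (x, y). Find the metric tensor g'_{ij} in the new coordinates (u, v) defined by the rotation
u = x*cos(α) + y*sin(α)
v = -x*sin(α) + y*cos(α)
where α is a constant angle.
Invert the transformation: x = u*cos(α) - v*sin(α), y = u*sin(α) + v*cos(α)
g'_{ij} = (∂x^k/∂x'^i)(∂x^l/∂x'^j) g_{kl}; with g_{kl} = δ_{kl} this is Σ_k (∂x^k/∂x'^i)(∂x^k/∂x'^j).
Jacobian: ∂x/∂u = cos(α), ∂x/∂v = -sin(α), ∂y/∂u = sin(α), ∂y/∂v = cos(α)
g'_{uu} = (cos(α))(cos(α)) + (sin(α))(sin(α)) = 1
g'_{uv} = (cos(α))(-sin(α)) + (sin(α))(cos(α)) = 0
g'_{vv} = (-sin(α))(-sin(α)) + (cos(α))(cos(α)) = 1
g'_{ij} = diag(1, 1)
The Euclidean metric is invariant under rotations.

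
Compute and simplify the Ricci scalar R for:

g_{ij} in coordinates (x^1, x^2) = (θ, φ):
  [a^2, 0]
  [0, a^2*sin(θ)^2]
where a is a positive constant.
Non-zero Christoffel symbols (Γ^k_{ij} = Γ^k_{ji}):
Γ^θ_{φ φ} = -sin(2*θ)/2
Γ^φ_{θ φ} = 1/tan(θ)
Ricci tensor (R_{ij} = R^k_{ikj}): R_{θθ} = 1, R_{θφ} = 0, R_{φφ} = sin(θ)^2
Inverse metric: g^{θθ} = 1/a^2, g^{φφ} = 1/(a^2*sin(θ)^2)
R = g^{ij} R_{ij} = (1/a^2)(1) + (1/(a^2*sin(θ)^2))(sin(θ)^2) = 2/a^2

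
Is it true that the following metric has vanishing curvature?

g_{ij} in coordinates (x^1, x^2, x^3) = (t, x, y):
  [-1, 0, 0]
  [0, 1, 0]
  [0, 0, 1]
All metric components are constant, so every Christoffel symbol vanishes and R^i_{jkl} = 0.
Yes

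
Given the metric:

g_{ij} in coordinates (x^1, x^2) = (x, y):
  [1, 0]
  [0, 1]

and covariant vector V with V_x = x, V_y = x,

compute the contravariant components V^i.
Inverse metric (diagonal): g^{xx} = 1, g^{yy} = 1
V^i = g^{ij} V_j:
V^x = (1)(x) + (0)(x) = x
V^y = (0)(x) + (1)(x) = x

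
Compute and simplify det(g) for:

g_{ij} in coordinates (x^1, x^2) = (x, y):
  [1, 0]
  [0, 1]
For a 2×2 metric: det(g) = g_{11}·g_{22} - g_{12}·g_{21}
= (1)·(1) - (0)·(0)
= 1 - 0
det(g) = 1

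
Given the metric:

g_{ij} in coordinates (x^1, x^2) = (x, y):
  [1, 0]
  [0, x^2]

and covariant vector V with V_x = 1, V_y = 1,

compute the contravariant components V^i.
Inverse metric (diagonal): g^{xx} = 1, g^{yy} = 1/x^2
V^i = g^{ij} V_j:
V^x = (1)(1) + (0)(1) = 1
V^y = (0)(1) + (1/x^2)(1) = 1/x^2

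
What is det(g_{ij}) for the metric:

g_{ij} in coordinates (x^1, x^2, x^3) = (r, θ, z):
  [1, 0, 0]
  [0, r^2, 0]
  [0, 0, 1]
Diagonal metric: det(g) = g_{11}·g_{22}·g_{33}
= (1)·(r^2)·(1)
det(g) = r^2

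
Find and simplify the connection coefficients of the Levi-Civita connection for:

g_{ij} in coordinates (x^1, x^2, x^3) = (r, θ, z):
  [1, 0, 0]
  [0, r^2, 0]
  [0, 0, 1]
Using Γ^k_{ij} = (1/2) g^{km} (∂_i g_{mj} + ∂_j g_{mi} - ∂_m g_{ij}); the metric is diagonal, so only the m = k term contributes.
Non-zero symbols (using the symmetry Γ^k_{ij} = Γ^k_{ji}):
Γ^r_{θ θ} = (1/2) g^{rr} (∂_θ g_{rθ} + ∂_θ g_{rθ} - ∂_r g_{θθ}) = (1/2)(1)((0) + (0) - (2*r)) = -r
Γ^θ_{r θ} = (1/2) g^{θθ} (∂_r g_{θθ} + ∂_θ g_{θr} - ∂_θ g_{rθ}) = (1/2)(1/r^2)((2*r) + (0) - (0)) = 1/r
All other Christoffel symbols are zero.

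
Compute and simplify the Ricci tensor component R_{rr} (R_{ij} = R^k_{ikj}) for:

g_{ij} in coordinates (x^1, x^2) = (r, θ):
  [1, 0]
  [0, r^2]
Non-zero Christoffel symbols (Γ^k_{ij} = Γ^k_{ji}):
Γ^r_{θ θ} = -r
Γ^θ_{r θ} = 1/r
R^r_{r r r} = 0 (a repeated index in an antisymmetric pair)
R^θ_{r θ r} = ∂_θ Γ^θ_{r r} - ∂_r Γ^θ_{r θ} + Γ^θ_{θ m} Γ^m_{r r} - Γ^θ_{r m} Γ^m_{r θ}
  = (0) - (-1/r^2) + (0) - (1/r^2) = 0
R_{rr} = R^r_{r r r} + R^θ_{r θ r} = (0) + (0) = 0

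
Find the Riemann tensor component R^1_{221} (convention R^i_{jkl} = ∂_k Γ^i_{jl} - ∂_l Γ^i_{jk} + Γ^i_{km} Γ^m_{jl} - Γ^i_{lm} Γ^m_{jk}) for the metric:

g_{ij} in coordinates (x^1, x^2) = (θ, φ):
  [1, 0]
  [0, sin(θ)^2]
Non-zero Christoffel symbols (Γ^k_{ij} = Γ^k_{ji}):
Γ^θ_{φ φ} = -sin(2*θ)/2
Γ^φ_{θ φ} = 1/tan(θ)
R^θ_{φ φ θ} = ∂_φ Γ^θ_{φ θ} - ∂_θ Γ^θ_{φ φ} + Γ^θ_{φ m} Γ^m_{φ θ} - Γ^θ_{θ m} Γ^m_{φ φ}
  = (0) - (-cos(2*θ)) + (-cos(θ)^2) - (0) = -sin(θ)^2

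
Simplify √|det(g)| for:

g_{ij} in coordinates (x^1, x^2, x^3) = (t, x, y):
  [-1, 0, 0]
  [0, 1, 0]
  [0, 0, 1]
det(g) = -1
√|det(g)| = 1
Volume element: dV = 1 dt dx dy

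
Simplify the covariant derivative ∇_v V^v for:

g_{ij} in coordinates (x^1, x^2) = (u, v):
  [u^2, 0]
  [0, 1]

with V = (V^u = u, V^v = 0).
Non-zero Christoffel symbols:
Γ^u_{u u} = 1/u
∇_v V^v = ∂_v V^v + Γ^v_{v j} V^j
  = (0) + (0)(u) + (0)(0)
  = 0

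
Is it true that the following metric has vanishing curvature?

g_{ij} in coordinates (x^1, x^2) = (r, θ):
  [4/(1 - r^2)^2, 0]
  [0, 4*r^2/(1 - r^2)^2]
Non-zero Christoffel symbols:
Γ^r_{r r} = 2*r/(1 - r^2)
Γ^r_{θ θ} = (r^3 + r)/(r^2 - 1)
Γ^θ_{r θ} = (-r^2 - 1)/(r^3 - r)
Ricci tensor: R_{rr} = -4/(r^2 - 1)^2, R_{rθ} = 0, R_{θθ} = -4*r^2/(r^2 - 1)^2
The Ricci tensor is non-zero, so the Riemann tensor is non-zero: not flat.
No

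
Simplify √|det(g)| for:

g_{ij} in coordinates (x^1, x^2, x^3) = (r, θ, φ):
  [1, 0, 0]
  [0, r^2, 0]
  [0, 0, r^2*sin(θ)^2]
det(g) = r^4*sin(θ)^2
√|det(g)| = r^2*sin(θ) (taking 0 < θ < π so that |sin(θ)| = sin(θ))
Volume element: dV = r^2*sin(θ) dr dθ dφ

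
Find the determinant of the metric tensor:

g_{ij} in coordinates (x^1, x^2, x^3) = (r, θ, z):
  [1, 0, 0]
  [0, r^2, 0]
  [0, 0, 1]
Diagonal metric: det(g) = g_{11}·g_{22}·g_{33}
= (1)·(r^2)·(1)
det(g) = r^2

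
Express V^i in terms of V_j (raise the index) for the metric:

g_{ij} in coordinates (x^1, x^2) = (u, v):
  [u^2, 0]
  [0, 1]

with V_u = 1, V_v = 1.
Inverse metric (diagonal): g^{uu} = 1/u^2, g^{vv} = 1
V^i = g^{ij} V_j:
V^u = (1/u^2)(1) + (0)(1) = 1/u^2
V^v = (0)(1) + (1)(1) = 1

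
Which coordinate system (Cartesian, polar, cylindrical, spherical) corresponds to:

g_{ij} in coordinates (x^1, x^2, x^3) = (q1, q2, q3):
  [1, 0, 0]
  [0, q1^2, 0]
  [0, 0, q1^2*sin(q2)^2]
The line element ds^2 = dq1^2 + q1^2 dq2^2 + q1^2 sin(q2)^2 dq3^2 is dr^2 + r^2 dθ^2 + r^2 sin(θ)^2 dφ^2 with q1 = r, q2 = θ, q3 = φ.
spherical coordinates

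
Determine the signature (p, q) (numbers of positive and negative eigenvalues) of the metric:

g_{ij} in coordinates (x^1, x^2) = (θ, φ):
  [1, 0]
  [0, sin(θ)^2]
The metric is diagonal, so its eigenvalues are the diagonal entries: 1, sin(θ)^2 (at a generic point, where coordinate-dependent entries are positive).
2 positive, 0 negative.
(2, 0) - Riemannian (positive definite)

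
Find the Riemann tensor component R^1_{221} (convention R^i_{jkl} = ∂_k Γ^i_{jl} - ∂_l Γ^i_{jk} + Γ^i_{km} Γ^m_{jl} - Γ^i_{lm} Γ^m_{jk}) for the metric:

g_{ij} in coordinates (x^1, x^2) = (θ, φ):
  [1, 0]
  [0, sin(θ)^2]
Non-zero Christoffel symbols (Γ^k_{ij} = Γ^k_{ji}):
Γ^θ_{φ φ} = -sin(2*θ)/2
Γ^φ_{θ φ} = 1/tan(θ)
R^θ_{φ φ θ} = ∂_φ Γ^θ_{φ θ} - ∂_θ Γ^θ_{φ φ} + Γ^θ_{φ m} Γ^m_{φ θ} - Γ^θ_{θ m} Γ^m_{φ φ}
  = (0) - (-cos(2*θ)) + (-cos(θ)^2) - (0) = -sin(θ)^2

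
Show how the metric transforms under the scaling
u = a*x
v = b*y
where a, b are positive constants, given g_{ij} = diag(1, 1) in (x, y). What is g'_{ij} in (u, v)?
Invert the transformation: x = u/a, y = v/b
g'_{ij} = (∂x^k/∂x'^i)(∂x^l/∂x'^j) g_{kl}; with g_{kl} = δ_{kl} this is Σ_k (∂x^k/∂x'^i)(∂x^k/∂x'^j).
Jacobian: ∂x/∂u = 1/a, ∂x/∂v = 0, ∂y/∂u = 0, ∂y/∂v = 1/b
g'_{uu} = (1/a)(1/a) + (0)(0) = 1/a^2
g'_{uv} = (1/a)(0) + (0)(1/b) = 0
g'_{vv} = (0)(0) + (1/b)(1/b) = 1/b^2
g'_{ij} = diag(1/a^2, 1/b^2)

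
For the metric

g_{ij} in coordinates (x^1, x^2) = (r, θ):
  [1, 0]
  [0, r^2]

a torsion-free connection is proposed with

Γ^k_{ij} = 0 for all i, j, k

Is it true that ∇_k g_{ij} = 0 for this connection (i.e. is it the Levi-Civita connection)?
Using ∇_k g_{ij} = ∂_k g_{ij} - Γ^m_{ki} g_{mj} - Γ^m_{kj} g_{im}:
∇_r g_{θθ} = (2*r) - (0) - (0) = 2*r ≠ 0
So the connection is not metric compatible (it is not the Levi-Civita connection).
No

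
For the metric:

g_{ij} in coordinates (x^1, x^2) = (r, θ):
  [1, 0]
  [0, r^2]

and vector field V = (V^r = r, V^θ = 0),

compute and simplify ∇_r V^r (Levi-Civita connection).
Non-zero Christoffel symbols:
Γ^r_{θ θ} = -r
Γ^θ_{r θ} = 1/r
∇_r V^r = ∂_r V^r + Γ^r_{r j} V^j
  = (1) + (0)(r) + (0)(0)
  = 1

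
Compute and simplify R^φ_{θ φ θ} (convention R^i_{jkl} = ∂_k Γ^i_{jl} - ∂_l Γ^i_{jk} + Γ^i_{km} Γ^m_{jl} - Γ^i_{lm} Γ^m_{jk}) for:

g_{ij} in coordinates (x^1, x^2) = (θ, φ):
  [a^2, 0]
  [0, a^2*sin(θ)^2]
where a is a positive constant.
Non-zero Christoffel symbols (Γ^k_{ij} = Γ^k_{ji}):
Γ^θ_{φ φ} = -sin(2*θ)/2
Γ^φ_{θ φ} = 1/tan(θ)
R^φ_{θ φ θ} = ∂_φ Γ^φ_{θ θ} - ∂_θ Γ^φ_{θ φ} + Γ^φ_{φ m} Γ^m_{θ θ} - Γ^φ_{θ m} Γ^m_{θ φ}
  = (0) - (-1/sin(θ)^2) + (0) - (1/tan(θ)^2) = 1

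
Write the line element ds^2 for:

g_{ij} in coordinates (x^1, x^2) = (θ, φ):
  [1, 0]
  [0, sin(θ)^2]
ds^2 = g_{ij} dx^i dx^j; only the non-zero components contribute.
ds^2 = dθ^2 + sin(θ)^2 dφ^2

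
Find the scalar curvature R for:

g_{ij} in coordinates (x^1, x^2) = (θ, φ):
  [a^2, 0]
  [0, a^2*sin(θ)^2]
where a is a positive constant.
Non-zero Christoffel symbols (Γ^k_{ij} = Γ^k_{ji}):
Γ^θ_{φ φ} = -sin(2*θ)/2
Γ^φ_{θ φ} = 1/tan(θ)
Ricci tensor (R_{ij} = R^k_{ikj}): R_{θθ} = 1, R_{θφ} = 0, R_{φφ} = sin(θ)^2
Inverse metric: g^{θθ} = 1/a^2, g^{φφ} = 1/(a^2*sin(θ)^2)
R = g^{ij} R_{ij} = (1/a^2)(1) + (1/(a^2*sin(θ)^2))(sin(θ)^2) = 2/a^2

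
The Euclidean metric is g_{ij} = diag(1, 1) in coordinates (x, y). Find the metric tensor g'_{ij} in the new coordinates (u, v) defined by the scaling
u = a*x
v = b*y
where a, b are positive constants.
Invert the transformation: x = u/a, y = v/b
g'_{ij} = (∂x^k/∂x'^i)(∂x^l/∂x'^j) g_{kl}; with g_{kl} = δ_{kl} this is Σ_k (∂x^k/∂x'^i)(∂x^k/∂x'^j).
Jacobian: ∂x/∂u = 1/a, ∂x/∂v = 0, ∂y/∂u = 0, ∂y/∂v = 1/b
g'_{uu} = (1/a)(1/a) + (0)(0) = 1/a^2
g'_{uv} = (1/a)(0) + (0)(1/b) = 0
g'_{vv} = (0)(0) + (1/b)(1/b) = 1/b^2
g'_{ij} = diag(1/a^2, 1/b^2)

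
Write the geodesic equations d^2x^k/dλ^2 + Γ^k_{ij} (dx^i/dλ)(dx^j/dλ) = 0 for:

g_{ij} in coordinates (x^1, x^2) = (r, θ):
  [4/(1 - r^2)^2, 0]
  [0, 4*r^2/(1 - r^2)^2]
Geodesic equation: d^2x^k/dλ^2 + Γ^k_{ij} (dx^i/dλ)(dx^j/dλ) = 0.
Non-zero Christoffel symbols:
Γ^r_{r r} = 2*r/(1 - r^2)
Γ^r_{θ θ} = (r^3 + r)/(r^2 - 1)
Γ^θ_{r θ} = (-r^2 - 1)/(r^3 - r)
Substituting (the symmetric pair Γ^k_{ij}, Γ^k_{ji} combines into a factor 2):
d^2r/dλ^2 + (2*r/(1 - r^2)) (dr/dλ)^2 + ((r^3 + r)/(r^2 - 1)) (dθ/dλ)^2 = 0
d^2θ/dλ^2 + ((-2*r^2 - 2)/(r^3 - r)) (dr/dλ)(dθ/dλ) = 0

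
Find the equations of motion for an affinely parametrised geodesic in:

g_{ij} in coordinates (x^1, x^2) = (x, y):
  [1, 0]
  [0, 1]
Geodesic equation: d^2x^k/dλ^2 + Γ^k_{ij} (dx^i/dλ)(dx^j/dλ) = 0.
All Christoffel symbols vanish, so the geodesics are straight lines:
d^2x/dλ^2 = 0
d^2y/dλ^2 = 0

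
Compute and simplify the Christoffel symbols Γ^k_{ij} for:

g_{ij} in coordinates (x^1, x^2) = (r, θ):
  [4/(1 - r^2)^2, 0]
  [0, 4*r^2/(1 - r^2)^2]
Using Γ^k_{ij} = (1/2) g^{km} (∂_i g_{mj} + ∂_j g_{mi} - ∂_m g_{ij}); the metric is diagonal, so only the m = k term contributes.
Non-zero symbols (using the symmetry Γ^k_{ij} = Γ^k_{ji}):
Γ^r_{r r} = (1/2) g^{rr} (∂_r g_{rr} + ∂_r g_{rr} - ∂_r g_{rr}) = (1/2)((1 - r^2)^2/4)((16*r/(1 - r^2)^3) + (16*r/(1 - r^2)^3) - (16*r/(1 - r^2)^3)) = 2*r/(1 - r^2)
Γ^r_{θ θ} = (1/2) g^{rr} (∂_θ g_{rθ} + ∂_θ g_{rθ} - ∂_r g_{θθ}) = (1/2)((1 - r^2)^2/4)((0) + (0) - (-8*(r^3 + r)/(r^2 - 1)^3)) = (r^3 + r)/(r^2 - 1)
Γ^θ_{r θ} = (1/2) g^{θθ} (∂_r g_{θθ} + ∂_θ g_{θr} - ∂_θ g_{rθ}) = (1/2)((1 - r^2)^2/(4*r^2))((-8*(r^3 + r)/(r^2 - 1)^3) + (0) - (0)) = (-r^2 - 1)/(r^3 - r)
All other Christoffel symbols are zero.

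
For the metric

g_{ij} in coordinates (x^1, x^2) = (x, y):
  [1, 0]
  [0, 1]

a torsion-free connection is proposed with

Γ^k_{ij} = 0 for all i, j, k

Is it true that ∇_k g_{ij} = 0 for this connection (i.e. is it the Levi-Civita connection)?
Using ∇_k g_{ij} = ∂_k g_{ij} - Γ^m_{ki} g_{mj} - Γ^m_{kj} g_{im}:
e.g. ∇_y g_{xy} = (0) - (0) - (0) = 0
Every component ∇_k g_{ij} vanishes: the connection is metric compatible.
Yes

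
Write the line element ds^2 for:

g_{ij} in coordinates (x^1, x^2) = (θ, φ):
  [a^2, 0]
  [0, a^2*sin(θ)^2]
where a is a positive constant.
ds^2 = g_{ij} dx^i dx^j; only the non-zero components contribute.
ds^2 = a^2 dθ^2 + a^2*sin(θ)^2 dφ^2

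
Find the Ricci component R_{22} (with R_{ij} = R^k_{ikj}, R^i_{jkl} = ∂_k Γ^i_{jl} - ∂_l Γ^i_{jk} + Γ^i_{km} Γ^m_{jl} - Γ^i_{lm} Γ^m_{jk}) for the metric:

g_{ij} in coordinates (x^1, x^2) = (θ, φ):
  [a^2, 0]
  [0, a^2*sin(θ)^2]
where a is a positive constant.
Non-zero Christoffel symbols (Γ^k_{ij} = Γ^k_{ji}):
Γ^θ_{φ φ} = -sin(2*θ)/2
Γ^φ_{θ φ} = 1/tan(θ)
R^θ_{φ θ φ} = ∂_θ Γ^θ_{φ φ} - ∂_φ Γ^θ_{φ θ} + Γ^θ_{θ m} Γ^m_{φ φ} - Γ^θ_{φ m} Γ^m_{φ θ}
  = (-cos(2*θ)) - (0) + (0) - (-cos(θ)^2) = sin(θ)^2
R^φ_{φ φ φ} = 0 (a repeated index in an antisymmetric pair)
R_{φφ} = R^θ_{φ θ φ} + R^φ_{φ φ φ} = (sin(θ)^2) + (0) = sin(θ)^2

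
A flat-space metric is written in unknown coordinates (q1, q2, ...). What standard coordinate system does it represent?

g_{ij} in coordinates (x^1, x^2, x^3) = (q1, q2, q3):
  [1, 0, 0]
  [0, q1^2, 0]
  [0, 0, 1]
The line element ds^2 = dq1^2 + q1^2 dq2^2 + dq3^2 is dr^2 + r^2 dθ^2 + dz^2 with q1 = r, q2 = θ, q3 = z.
cylindrical coordinates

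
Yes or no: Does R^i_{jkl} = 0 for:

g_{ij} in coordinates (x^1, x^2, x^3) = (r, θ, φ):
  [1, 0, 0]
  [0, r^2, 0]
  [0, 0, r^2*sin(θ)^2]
Non-zero Christoffel symbols:
Γ^r_{θ θ} = -r
Γ^r_{φ φ} = -r*sin(θ)^2
Γ^θ_{r θ} = 1/r
Γ^θ_{φ φ} = -sin(2*θ)/2
Γ^φ_{r φ} = 1/r
Γ^φ_{θ φ} = 1/tan(θ)
Ricci tensor: R_{rr} = 0, R_{rθ} = 0, R_{rφ} = 0, R_{θθ} = 0, R_{θφ} = 0, R_{φφ} = 0
All R_{ij} vanish; in 3 dimensions the Riemann tensor is fully determined by the Ricci tensor, so R^i_{jkl} = 0: the metric is flat (curvilinear coordinates on flat space).
Yes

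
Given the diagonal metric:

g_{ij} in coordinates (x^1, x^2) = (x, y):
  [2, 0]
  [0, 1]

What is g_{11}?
With x^1 = x, x^2 = y, g_{11} = g_{xx} is the row-1, column-1 entry of the matrix.
g_{11} = 2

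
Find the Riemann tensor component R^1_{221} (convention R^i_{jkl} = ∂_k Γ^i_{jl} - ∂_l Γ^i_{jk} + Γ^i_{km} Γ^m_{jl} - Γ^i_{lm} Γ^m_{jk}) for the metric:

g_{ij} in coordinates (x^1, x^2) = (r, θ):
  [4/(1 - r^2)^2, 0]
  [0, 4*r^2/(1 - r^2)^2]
Non-zero Christoffel symbols (Γ^k_{ij} = Γ^k_{ji}):
Γ^r_{r r} = 2*r/(1 - r^2)
Γ^r_{θ θ} = (r^3 + r)/(r^2 - 1)
Γ^θ_{r θ} = (-r^2 - 1)/(r^3 - r)
R^r_{θ θ r} = ∂_θ Γ^r_{θ r} - ∂_r Γ^r_{θ θ} + Γ^r_{θ m} Γ^m_{θ r} - Γ^r_{r m} Γ^m_{θ θ}
  = (0) - ((r^4 - 4*r^2 - 1)/(r^2 - 1)^2) + (-(r^2 + 1)^2/(r^2 - 1)^2) - (-2*r^2*(r^2 + 1)/(r^2 - 1)^2) = 4*r^2/(r^2 - 1)^2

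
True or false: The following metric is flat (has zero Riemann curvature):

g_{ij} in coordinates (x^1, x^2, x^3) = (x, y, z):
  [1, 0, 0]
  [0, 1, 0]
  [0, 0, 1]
All metric components are constant, so every Christoffel symbol vanishes and R^i_{jkl} = 0.
True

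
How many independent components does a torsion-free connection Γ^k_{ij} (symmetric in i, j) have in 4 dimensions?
Γ^k_{ij} has n choices for the upper index and n(n+1)/2 independent symmetric lower index pairs.
Total = 4 × 4×5/2 = 4 × 10 = 40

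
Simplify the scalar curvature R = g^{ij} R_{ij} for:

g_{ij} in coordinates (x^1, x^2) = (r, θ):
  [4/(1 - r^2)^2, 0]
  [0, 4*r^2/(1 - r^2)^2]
Non-zero Christoffel symbols (Γ^k_{ij} = Γ^k_{ji}):
Γ^r_{r r} = 2*r/(1 - r^2)
Γ^r_{θ θ} = (r^3 + r)/(r^2 - 1)
Γ^θ_{r θ} = (-r^2 - 1)/(r^3 - r)
Ricci tensor (R_{ij} = R^k_{ikj}): R_{rr} = -4/(r^2 - 1)^2, R_{rθ} = 0, R_{θθ} = -4*r^2/(r^2 - 1)^2
Inverse metric: g^{rr} = (1 - r^2)^2/4, g^{θθ} = (1 - r^2)^2/(4*r^2)
R = g^{ij} R_{ij} = ((1 - r^2)^2/4)(-4/(r^2 - 1)^2) + ((1 - r^2)^2/(4*r^2))(-4*r^2/(r^2 - 1)^2) = -2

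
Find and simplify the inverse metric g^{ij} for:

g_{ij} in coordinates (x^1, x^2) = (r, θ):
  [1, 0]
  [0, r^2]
The metric is diagonal, so g^{ij} is diagonal with entries 1/g_{ii}: diag(1, 1/(r^2)).
g^{ij}:
  [1, 0]
  [0, 1/r^2]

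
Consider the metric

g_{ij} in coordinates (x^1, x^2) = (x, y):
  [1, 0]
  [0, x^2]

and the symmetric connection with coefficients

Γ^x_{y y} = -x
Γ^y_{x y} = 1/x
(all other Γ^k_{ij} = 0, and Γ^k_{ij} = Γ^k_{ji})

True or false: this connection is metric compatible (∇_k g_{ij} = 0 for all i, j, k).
Using ∇_k g_{ij} = ∂_k g_{ij} - Γ^m_{ki} g_{mj} - Γ^m_{kj} g_{im}:
e.g. ∇_x g_{yy} = (2*x) - (x) - (x) = 0
Every component ∇_k g_{ij} vanishes: the connection is metric compatible.
True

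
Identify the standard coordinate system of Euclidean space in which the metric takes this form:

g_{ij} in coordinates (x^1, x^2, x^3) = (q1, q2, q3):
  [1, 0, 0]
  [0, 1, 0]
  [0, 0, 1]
All components are constant and the metric is the identity, i.e. orthonormal rectilinear coordinates.
Cartesian (3D) coordinates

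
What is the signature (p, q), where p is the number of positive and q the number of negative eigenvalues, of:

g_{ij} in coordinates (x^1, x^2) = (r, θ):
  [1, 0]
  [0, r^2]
The metric is diagonal, so its eigenvalues are the diagonal entries: 1, r^2 (at a generic point, where coordinate-dependent entries are positive).
2 positive, 0 negative.
(2, 0) - Riemannian (positive definite)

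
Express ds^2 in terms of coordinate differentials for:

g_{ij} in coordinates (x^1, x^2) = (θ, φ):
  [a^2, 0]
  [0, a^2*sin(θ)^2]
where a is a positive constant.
ds^2 = g_{ij} dx^i dx^j; only the non-zero components contribute.
ds^2 = a^2 dθ^2 + a^2*sin(θ)^2 dφ^2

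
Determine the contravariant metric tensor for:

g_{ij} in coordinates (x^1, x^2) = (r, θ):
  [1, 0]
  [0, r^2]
The metric is diagonal, so g^{ij} is diagonal with entries 1/g_{ii}: diag(1, 1/(r^2)).
g^{ij}:
  [1, 0]
  [0, 1/r^2]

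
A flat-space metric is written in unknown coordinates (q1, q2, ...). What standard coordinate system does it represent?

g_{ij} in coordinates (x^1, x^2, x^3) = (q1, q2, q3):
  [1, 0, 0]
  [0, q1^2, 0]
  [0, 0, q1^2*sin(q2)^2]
The line element ds^2 = dq1^2 + q1^2 dq2^2 + q1^2 sin(q2)^2 dq3^2 is dr^2 + r^2 dθ^2 + r^2 sin(θ)^2 dφ^2 with q1 = r, q2 = θ, q3 = φ.
spherical coordinates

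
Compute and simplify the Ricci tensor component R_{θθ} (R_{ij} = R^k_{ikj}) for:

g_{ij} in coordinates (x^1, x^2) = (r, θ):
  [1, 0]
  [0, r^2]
Non-zero Christoffel symbols (Γ^k_{ij} = Γ^k_{ji}):
Γ^r_{θ θ} = -r
Γ^θ_{r θ} = 1/r
R^r_{θ r θ} = ∂_r Γ^r_{θ θ} - ∂_θ Γ^r_{θ r} + Γ^r_{r m} Γ^m_{θ θ} - Γ^r_{θ m} Γ^m_{θ r}
  = (-1) - (0) + (0) - (-1) = 0
R^θ_{θ θ θ} = 0 (a repeated index in an antisymmetric pair)
R_{θθ} = R^r_{θ r θ} + R^θ_{θ θ θ} = (0) + (0) = 0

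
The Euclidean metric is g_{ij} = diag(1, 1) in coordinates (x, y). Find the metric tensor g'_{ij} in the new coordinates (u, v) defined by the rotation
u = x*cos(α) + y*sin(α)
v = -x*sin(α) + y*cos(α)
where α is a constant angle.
Invert the transformation: x = u*cos(α) - v*sin(α), y = u*sin(α) + v*cos(α)
g'_{ij} = (∂x^k/∂x'^i)(∂x^l/∂x'^j) g_{kl}; with g_{kl} = δ_{kl} this is Σ_k (∂x^k/∂x'^i)(∂x^k/∂x'^j).
Jacobian: ∂x/∂u = cos(α), ∂x/∂v = -sin(α), ∂y/∂u = sin(α), ∂y/∂v = cos(α)
g'_{uu} = (cos(α))(cos(α)) + (sin(α))(sin(α)) = 1
g'_{uv} = (cos(α))(-sin(α)) + (sin(α))(cos(α)) = 0
g'_{vv} = (-sin(α))(-sin(α)) + (cos(α))(cos(α)) = 1
g'_{ij} = diag(1, 1)
The Euclidean metric is invariant under rotations.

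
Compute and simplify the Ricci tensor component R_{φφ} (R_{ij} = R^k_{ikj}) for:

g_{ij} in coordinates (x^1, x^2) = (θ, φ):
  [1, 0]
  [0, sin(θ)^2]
Non-zero Christoffel symbols (Γ^k_{ij} = Γ^k_{ji}):
Γ^θ_{φ φ} = -sin(2*θ)/2
Γ^φ_{θ φ} = 1/tan(θ)
R^θ_{φ θ φ} = ∂_θ Γ^θ_{φ φ} - ∂_φ Γ^θ_{φ θ} + Γ^θ_{θ m} Γ^m_{φ φ} - Γ^θ_{φ m} Γ^m_{φ θ}
  = (-cos(2*θ)) - (0) + (0) - (-cos(θ)^2) = sin(θ)^2
R^φ_{φ φ φ} = 0 (a repeated index in an antisymmetric pair)
R_{φφ} = R^θ_{φ θ φ} + R^φ_{φ φ φ} = (sin(θ)^2) + (0) = sin(θ)^2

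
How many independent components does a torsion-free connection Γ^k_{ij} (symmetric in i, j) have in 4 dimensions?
Γ^k_{ij} has n choices for the upper index and n(n+1)/2 independent symmetric lower index pairs.
Total = 4 × 4×5/2 = 4 × 10 = 40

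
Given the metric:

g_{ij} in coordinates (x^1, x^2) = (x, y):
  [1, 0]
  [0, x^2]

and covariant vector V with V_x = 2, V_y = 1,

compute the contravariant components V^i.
Inverse metric (diagonal): g^{xx} = 1, g^{yy} = 1/x^2
V^i = g^{ij} V_j:
V^x = (1)(2) + (0)(1) = 2
V^y = (0)(2) + (1/x^2)(1) = 1/x^2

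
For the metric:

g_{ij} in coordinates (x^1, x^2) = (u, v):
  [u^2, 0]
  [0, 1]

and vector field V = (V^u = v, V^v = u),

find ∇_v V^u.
Non-zero Christoffel symbols:
Γ^u_{u u} = 1/u
∇_v V^u = ∂_v V^u + Γ^u_{v j} V^j
  = (1) + (0)(v) + (0)(u)
  = 1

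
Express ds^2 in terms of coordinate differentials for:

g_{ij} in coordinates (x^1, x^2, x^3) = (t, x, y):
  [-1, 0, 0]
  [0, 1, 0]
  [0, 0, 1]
ds^2 = g_{ij} dx^i dx^j; only the non-zero components contribute.
ds^2 = -dt^2 + dx^2 + dy^2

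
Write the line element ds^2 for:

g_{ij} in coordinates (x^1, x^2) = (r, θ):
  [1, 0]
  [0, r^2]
ds^2 = g_{ij} dx^i dx^j; only the non-zero components contribute.
ds^2 = dr^2 + r^2 dθ^2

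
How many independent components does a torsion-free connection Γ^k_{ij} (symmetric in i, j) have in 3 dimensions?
Γ^k_{ij} has n choices for the upper index and n(n+1)/2 independent symmetric lower index pairs.
Total = 3 × 3×4/2 = 3 × 6 = 18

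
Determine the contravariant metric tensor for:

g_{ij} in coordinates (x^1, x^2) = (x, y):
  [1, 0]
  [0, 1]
The metric is diagonal, so g^{ij} is diagonal with entries 1/g_{ii}: diag(1, 1).
g^{ij}:
  [1, 0]
  [0, 1]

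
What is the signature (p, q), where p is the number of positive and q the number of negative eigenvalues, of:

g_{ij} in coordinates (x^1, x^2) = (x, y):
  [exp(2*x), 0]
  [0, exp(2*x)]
The metric is diagonal, so its eigenvalues are the diagonal entries: exp(2*x), exp(2*x) (at a generic point, where coordinate-dependent entries are positive).
2 positive, 0 negative.
(2, 0) - Riemannian (positive definite)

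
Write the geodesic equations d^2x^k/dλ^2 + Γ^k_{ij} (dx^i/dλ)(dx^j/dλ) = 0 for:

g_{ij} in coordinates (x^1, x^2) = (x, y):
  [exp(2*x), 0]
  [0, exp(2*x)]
Geodesic equation: d^2x^k/dλ^2 + Γ^k_{ij} (dx^i/dλ)(dx^j/dλ) = 0.
Non-zero Christoffel symbols:
Γ^x_{x x} = 1
Γ^x_{y y} = -1
Γ^y_{x y} = 1
Substituting (the symmetric pair Γ^k_{ij}, Γ^k_{ji} combines into a factor 2):
d^2x/dλ^2 + (dx/dλ)^2 - (dy/dλ)^2 = 0
d^2y/dλ^2 + 2 (dx/dλ)(dy/dλ) = 0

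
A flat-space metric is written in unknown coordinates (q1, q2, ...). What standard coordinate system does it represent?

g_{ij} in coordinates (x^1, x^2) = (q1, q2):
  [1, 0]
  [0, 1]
All components are constant and the metric is the identity, i.e. orthonormal rectilinear coordinates.
Cartesian (2D) coordinates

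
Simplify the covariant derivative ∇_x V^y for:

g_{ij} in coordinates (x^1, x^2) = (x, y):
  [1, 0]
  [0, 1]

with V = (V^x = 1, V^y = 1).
All Christoffel symbols are zero.
∇_x V^y = ∂_x V^y + Γ^y_{x j} V^j
  = (0) + (0)(1) + (0)(1)
  = 0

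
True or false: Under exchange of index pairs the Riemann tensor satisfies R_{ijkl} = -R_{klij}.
The pair-exchange symmetry has a plus sign: R_{ijkl} = +R_{klij}.
False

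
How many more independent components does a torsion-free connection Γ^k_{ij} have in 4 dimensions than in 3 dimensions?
Independent components in n dimensions: n × n(n+1)/2 = n^2(n+1)/2.
4D: 4 × 10 = 40
3D: 3 × 6 = 18
Difference = 40 - 18 = 22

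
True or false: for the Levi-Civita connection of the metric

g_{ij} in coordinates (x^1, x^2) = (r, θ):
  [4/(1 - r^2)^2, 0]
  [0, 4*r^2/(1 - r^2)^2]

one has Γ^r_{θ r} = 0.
Γ^r_{θ r} = (1/2) g^{rr} (∂_θ g_{rr} + ∂_r g_{rθ} - ∂_r g_{θr}) = (1/2)((1 - r^2)^2/4)((0) + (0) - (0)) = 0
This equals the proposed value 0.
True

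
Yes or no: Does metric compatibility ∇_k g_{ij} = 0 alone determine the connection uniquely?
One also needs vanishing torsion; metric compatibility plus torsion-freeness singles out the Levi-Civita connection.
No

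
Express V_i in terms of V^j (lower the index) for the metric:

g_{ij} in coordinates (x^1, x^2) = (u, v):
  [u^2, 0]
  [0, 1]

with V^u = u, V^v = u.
V_i = g_{ij} V^j:
V_u = (u^2)(u) + (0)(u) = u^3
V_v = (0)(u) + (1)(u) = u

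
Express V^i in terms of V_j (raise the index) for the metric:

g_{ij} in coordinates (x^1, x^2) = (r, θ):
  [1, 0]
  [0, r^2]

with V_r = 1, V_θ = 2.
Inverse metric (diagonal): g^{rr} = 1, g^{θθ} = 1/r^2
V^i = g^{ij} V_j:
V^r = (1)(1) + (0)(2) = 1
V^θ = (0)(1) + (1/r^2)(2) = 2/r^2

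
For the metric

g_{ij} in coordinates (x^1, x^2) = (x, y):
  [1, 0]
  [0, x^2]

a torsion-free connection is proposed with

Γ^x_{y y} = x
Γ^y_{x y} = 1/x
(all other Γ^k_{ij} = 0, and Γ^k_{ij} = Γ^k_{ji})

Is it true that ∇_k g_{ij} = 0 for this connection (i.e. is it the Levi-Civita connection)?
Using ∇_k g_{ij} = ∂_k g_{ij} - Γ^m_{ki} g_{mj} - Γ^m_{kj} g_{im}:
∇_y g_{xy} = (0) - (x) - (x) = -2*x ≠ 0
So the connection is not metric compatible (it is not the Levi-Civita connection).
No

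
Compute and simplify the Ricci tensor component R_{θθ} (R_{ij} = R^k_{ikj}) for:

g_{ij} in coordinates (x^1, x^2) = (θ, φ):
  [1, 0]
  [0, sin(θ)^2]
Non-zero Christoffel symbols (Γ^k_{ij} = Γ^k_{ji}):
Γ^θ_{φ φ} = -sin(2*θ)/2
Γ^φ_{θ φ} = 1/tan(θ)
R^θ_{θ θ θ} = 0 (a repeated index in an antisymmetric pair)
R^φ_{θ φ θ} = ∂_φ Γ^φ_{θ θ} - ∂_θ Γ^φ_{θ φ} + Γ^φ_{φ m} Γ^m_{θ θ} - Γ^φ_{θ m} Γ^m_{θ φ}
  = (0) - (-1/sin(θ)^2) + (0) - (1/tan(θ)^2) = 1
R_{θθ} = R^θ_{θ θ θ} + R^φ_{θ φ θ} = (0) + (1) = 1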